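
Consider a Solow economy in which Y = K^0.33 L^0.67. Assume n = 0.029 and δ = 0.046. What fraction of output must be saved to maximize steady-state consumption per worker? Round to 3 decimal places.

s_gold = 0.330

Break-even investment rate: n + δ = 0.029 + 0.046 = 0.075.
At the golden rule MPK = n+δ, and in any Cobb-Douglas steady state s = (n+δ)·k/y = MPK·k/y = capital's share 0.33.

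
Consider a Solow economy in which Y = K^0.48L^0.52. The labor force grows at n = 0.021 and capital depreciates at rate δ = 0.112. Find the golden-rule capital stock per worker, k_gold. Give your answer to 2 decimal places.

Capital per worker breaks even when investment replaces (n + δ)·k; here n + δ = 0.133.
Maximizing c = f(k) − (n+δ)·k gives f'(k) = n+δ, i.e. 0.48·k^(0.48−1) = 0.133, so k_gold = (0.48/0.133)^(1/0.52) ≈ 11.8006.

k_gold ≈ 11.80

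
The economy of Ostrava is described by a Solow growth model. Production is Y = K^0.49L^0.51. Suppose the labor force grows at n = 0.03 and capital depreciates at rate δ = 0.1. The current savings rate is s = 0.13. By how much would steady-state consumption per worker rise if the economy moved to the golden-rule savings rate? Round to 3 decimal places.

Δc ≈ 0.955

Capital per worker breaks even when investment replaces (n + δ)·k; here n + δ = 0.13.
Current steady state (s = 0.13): k* = (0.13/0.13)^(1/0.51) ≈ 1.0000, y* = 1.0000^0.49 ≈ 1.0000, c* = (1−0.13)·1.0000 ≈ 0.8700.
At the golden rule the marginal product of capital equals n+δ: 0.49·k^(0.49−1) = 0.13. Solving, k_gold = (0.49/0.13)^(1/0.51) ≈ 13.4868.
y_gold = 13.4868^0.49 ≈ 3.5781, c_gold = y_gold − 0.13·k_gold ≈ 1.8248.
Gain: Δc = 1.8248 − 0.8700 ≈ 0.9548.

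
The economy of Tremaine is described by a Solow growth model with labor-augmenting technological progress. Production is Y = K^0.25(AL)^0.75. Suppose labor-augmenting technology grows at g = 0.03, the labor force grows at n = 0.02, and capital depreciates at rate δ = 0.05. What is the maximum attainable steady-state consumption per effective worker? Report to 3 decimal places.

c_gold ≈ 1.018

Capital per effective worker breaks even when investment replaces (n + g + δ)·k; here n + g + δ = 0.1.
Golden rule sets MPK = n+g+δ: 0.25·k^(0.25−1) = 0.1, so k_gold = (0.25/0.1)^(1/0.75) ≈ 3.3930.
y_gold = 3.3930^0.25 ≈ 1.3572.
c_gold = y_gold − (n+g+δ)·k_gold = 1.3572 − 0.1·3.3930 ≈ 1.0179.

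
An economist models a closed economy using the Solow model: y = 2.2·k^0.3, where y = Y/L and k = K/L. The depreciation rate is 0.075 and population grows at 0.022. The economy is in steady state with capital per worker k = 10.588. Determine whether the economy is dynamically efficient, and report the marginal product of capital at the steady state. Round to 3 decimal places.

Break-even investment rate: n + δ = 0.022 + 0.075 = 0.097.
MPK = 0.3·2.2·k^(0.3−1) = 0.3·2.2·10.588^(-0.7) ≈ 0.1265.
MPK > 0.097, so the economy is dynamically efficient (under-saving).

dynamically efficient; MPK ≈ 0.127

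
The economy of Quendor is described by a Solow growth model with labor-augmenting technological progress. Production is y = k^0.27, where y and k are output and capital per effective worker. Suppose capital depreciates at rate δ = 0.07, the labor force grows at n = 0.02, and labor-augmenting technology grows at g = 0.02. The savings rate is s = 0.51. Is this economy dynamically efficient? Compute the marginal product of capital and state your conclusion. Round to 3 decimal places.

dynamically inefficient; MPK ≈ 0.058

The effective depreciation rate is n + g + δ = 0.02 + 0.02 + 0.07 = 0.11.
Steady-state k*: s·k^0.27 = 0.11·k gives k* = (0.51/0.11)^(1/0.73) ≈ 8.1766.
MPK = 0.27·8.1766^(-0.73) ≈ 0.0582.
MPK < n+g+δ = 0.11, so the economy is dynamically inefficient (over-saving).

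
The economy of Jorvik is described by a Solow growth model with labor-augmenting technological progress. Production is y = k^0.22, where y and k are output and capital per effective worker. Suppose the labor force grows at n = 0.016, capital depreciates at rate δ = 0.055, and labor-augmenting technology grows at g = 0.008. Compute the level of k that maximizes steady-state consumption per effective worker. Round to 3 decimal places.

n + g + δ = 0.016 + 0.008 + 0.055 = 0.079.
At the golden rule the marginal product of capital equals n+g+δ: 0.22·k^(0.22−1) = 0.079. Solving, k_gold = (0.22/0.079)^(1/0.78) ≈ 3.7175.

k_gold ≈ 3.717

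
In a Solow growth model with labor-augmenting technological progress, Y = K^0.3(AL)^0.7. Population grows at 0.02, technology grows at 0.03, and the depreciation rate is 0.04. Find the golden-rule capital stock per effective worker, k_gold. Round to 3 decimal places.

k_gold ≈ 5.584

The effective depreciation rate is n + g + δ = 0.02 + 0.03 + 0.04 = 0.09.
Setting f'(k) = n+g+δ gives 0.3·k^(0.3−1) = 0.09, hence k_gold = (0.3/0.09)^(1/0.7) ≈ 5.5843.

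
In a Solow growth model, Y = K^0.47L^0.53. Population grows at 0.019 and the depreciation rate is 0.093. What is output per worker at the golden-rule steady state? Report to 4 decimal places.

The effective depreciation rate is n + δ = 0.019 + 0.093 = 0.112.
Maximizing c = f(k) − (n+δ)·k gives f'(k) = n+δ, i.e. 0.47·k^(0.47−1) = 0.112, so k_gold = (0.47/0.112)^(1/0.53) ≈ 14.9708.
Output: y_gold = k_gold^0.47 = 14.9708^0.47 ≈ 3.5675.

y_gold ≈ 3.5675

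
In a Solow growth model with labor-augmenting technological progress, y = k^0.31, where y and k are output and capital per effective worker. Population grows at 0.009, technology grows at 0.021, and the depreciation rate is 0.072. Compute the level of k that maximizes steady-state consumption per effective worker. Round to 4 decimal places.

k_gold ≈ 5.0079

The effective depreciation rate is n + g + δ = 0.009 + 0.021 + 0.072 = 0.102.
Golden rule sets MPK = n+g+δ: 0.31·k^(0.31−1) = 0.102, so k_gold = (0.31/0.102)^(1/0.69) ≈ 5.0079.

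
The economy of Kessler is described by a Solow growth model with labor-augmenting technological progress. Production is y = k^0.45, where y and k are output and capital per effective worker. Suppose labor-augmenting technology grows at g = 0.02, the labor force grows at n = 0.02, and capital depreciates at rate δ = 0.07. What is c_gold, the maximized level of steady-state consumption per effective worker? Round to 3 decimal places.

c_gold ≈ 1.742

Break-even investment rate: n + g + δ = 0.02 + 0.02 + 0.07 = 0.11.
Maximizing c = f(k) − (n+g+δ)·k gives f'(k) = n+g+δ, i.e. 0.45·k^(0.45−1) = 0.11, so k_gold = (0.45/0.11)^(1/0.55) ≈ 12.9539.
y_gold = 12.9539^0.45 ≈ 3.1665.
c_gold = y_gold − (n+g+δ)·k_gold = 3.1665 − 0.11·12.9539 ≈ 1.7416.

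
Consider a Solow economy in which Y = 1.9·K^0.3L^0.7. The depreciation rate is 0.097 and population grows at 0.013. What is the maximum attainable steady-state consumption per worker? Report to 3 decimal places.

c_gold ≈ 2.692

The effective depreciation rate is n + δ = 0.013 + 0.097 = 0.11.
Golden rule sets MPK = n+δ: 0.3·1.9·k^(0.3−1) = 0.11, so k_gold = (0.3·1.9/0.11)^(1/0.7) ≈ 10.4879.
y_gold = 1.9·10.4879^0.3 ≈ 3.8456.
c_gold = y_gold − (n+δ)·k_gold = 3.8456 − 0.11·10.4879 ≈ 2.6919.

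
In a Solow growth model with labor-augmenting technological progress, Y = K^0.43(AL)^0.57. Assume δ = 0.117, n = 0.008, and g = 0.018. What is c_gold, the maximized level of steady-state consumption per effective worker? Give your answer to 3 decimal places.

c_gold ≈ 1.308

n + g + δ = 0.008 + 0.018 + 0.117 = 0.143.
Maximizing c = f(k) − (n+g+δ)·k gives f'(k) = n+g+δ, i.e. 0.43·k^(0.43−1) = 0.143, so k_gold = (0.43/0.143)^(1/0.57) ≈ 6.8997.
y_gold = 6.8997^0.43 ≈ 2.2945.
c_gold = y_gold − (n+g+δ)·k_gold = 2.2945 − 0.143·6.8997 ≈ 1.3079.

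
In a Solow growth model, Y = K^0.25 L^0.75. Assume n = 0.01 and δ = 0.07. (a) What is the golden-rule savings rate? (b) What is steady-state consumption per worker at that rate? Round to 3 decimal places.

n + δ = 0.01 + 0.07 = 0.08.
For Cobb-Douglas, s_gold equals capital's share: s_gold = 0.25.
Setting f'(k) = n+δ gives 0.25·k^(0.25−1) = 0.08, hence k_gold = (0.25/0.08)^(1/0.75) ≈ 4.5688.
y_gold = 4.5688^0.25 ≈ 1.4620; c_gold = (1−0.25)·y_gold ≈ 1.0965.

(a) s_gold = 0.250; (b) c_gold ≈ 1.097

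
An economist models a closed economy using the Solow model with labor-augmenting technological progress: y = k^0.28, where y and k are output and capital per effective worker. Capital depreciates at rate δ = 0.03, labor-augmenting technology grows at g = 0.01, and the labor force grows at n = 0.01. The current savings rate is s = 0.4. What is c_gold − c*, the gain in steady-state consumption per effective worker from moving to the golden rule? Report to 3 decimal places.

Δc ≈ 0.060

n + g + δ = 0.01 + 0.01 + 0.03 = 0.05.
Current steady state (s = 0.4): k* = (0.4/0.05)^(1/0.72) ≈ 17.9594, y* = 17.9594^0.28 ≈ 2.2449, c* = (1−0.4)·2.2449 ≈ 1.3470.
Setting f'(k) = n+g+δ gives 0.28·k^(0.28−1) = 0.05, hence k_gold = (0.28/0.05)^(1/0.72) ≈ 10.9433.
y_gold = 10.9433^0.28 ≈ 1.9542, c_gold = y_gold − 0.05·k_gold ≈ 1.4070.
Gain: Δc = 1.4070 − 1.3470 ≈ 0.0600.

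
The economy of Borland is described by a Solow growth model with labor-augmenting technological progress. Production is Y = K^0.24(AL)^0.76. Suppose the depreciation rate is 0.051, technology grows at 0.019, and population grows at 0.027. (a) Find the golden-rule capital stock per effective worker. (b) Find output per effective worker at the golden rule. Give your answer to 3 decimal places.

(a) k_gold ≈ 3.294; (b) y_gold ≈ 1.331

The effective depreciation rate is n + g + δ = 0.027 + 0.019 + 0.051 = 0.097.
Golden rule sets MPK = n+g+δ: 0.24·k^(0.24−1) = 0.097, so k_gold = (0.24/0.097)^(1/0.76) ≈ 3.2937.
y_gold = 3.2937^0.24 ≈ 1.3312.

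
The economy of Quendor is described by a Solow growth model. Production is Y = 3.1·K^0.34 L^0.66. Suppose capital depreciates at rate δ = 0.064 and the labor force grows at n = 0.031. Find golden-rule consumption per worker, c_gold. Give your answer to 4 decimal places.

Capital per worker breaks even when investment replaces (n + δ)·k; here n + δ = 0.095.
Maximizing c = f(k) − (n+δ)·k gives f'(k) = n+δ, i.e. 0.34·3.1·k^(0.34−1) = 0.095, so k_gold = (0.34·3.1/0.095)^(1/0.66) ≈ 38.3275.
y_gold = 3.1·38.3275^0.34 ≈ 10.7092.
c_gold = y_gold − (n+δ)·k_gold = 10.7092 − 0.095·38.3275 ≈ 7.0680.

c_gold ≈ 7.0680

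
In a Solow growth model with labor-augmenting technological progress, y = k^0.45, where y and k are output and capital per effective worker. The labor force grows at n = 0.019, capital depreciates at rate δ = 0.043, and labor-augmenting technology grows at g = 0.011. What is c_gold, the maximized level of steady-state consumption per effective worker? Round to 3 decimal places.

The effective depreciation rate is n + g + δ = 0.019 + 0.011 + 0.043 = 0.073.
Maximizing c = f(k) − (n+g+δ)·k gives f'(k) = n+g+δ, i.e. 0.45·k^(0.45−1) = 0.073, so k_gold = (0.45/0.073)^(1/0.55) ≈ 27.3000.
y_gold = 27.3000^0.45 ≈ 4.4287.
c_gold = y_gold − (n+g+δ)·k_gold = 4.4287 − 0.073·27.3000 ≈ 2.4358.

c_gold ≈ 2.436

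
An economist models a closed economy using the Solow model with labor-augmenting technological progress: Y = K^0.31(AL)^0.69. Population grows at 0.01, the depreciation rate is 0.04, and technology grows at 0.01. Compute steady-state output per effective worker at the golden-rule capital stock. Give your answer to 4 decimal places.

Capital per effective worker breaks even when investment replaces (n + g + δ)·k; here n + g + δ = 0.06.
Setting f'(k) = n+g+δ gives 0.31·k^(0.31−1) = 0.06, hence k_gold = (0.31/0.06)^(1/0.69) ≈ 10.8053.
Output: y_gold = k_gold^0.31 = 10.8053^0.31 ≈ 2.0914.

y_gold ≈ 2.0914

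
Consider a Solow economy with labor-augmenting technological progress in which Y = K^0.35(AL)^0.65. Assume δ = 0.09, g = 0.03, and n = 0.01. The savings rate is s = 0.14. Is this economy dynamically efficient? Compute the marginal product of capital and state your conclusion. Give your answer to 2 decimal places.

dynamically efficient; MPK ≈ 0.32

The effective depreciation rate is n + g + δ = 0.01 + 0.03 + 0.09 = 0.13.
Steady-state k*: s·k^0.35 = 0.13·k gives k* = (0.14/0.13)^(1/0.65) ≈ 1.1208.
MPK = 0.35·1.1208^(-0.65) ≈ 0.3250.
MPK > n+g+δ = 0.13, so the economy is dynamically efficient (under-saving).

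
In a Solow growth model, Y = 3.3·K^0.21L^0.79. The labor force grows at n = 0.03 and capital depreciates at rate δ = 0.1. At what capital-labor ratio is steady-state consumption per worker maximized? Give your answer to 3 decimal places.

k_gold ≈ 8.317

Break-even investment rate: n + δ = 0.03 + 0.1 = 0.13.
Golden rule sets MPK = n+δ: 0.21·3.3·k^(0.21−1) = 0.13, so k_gold = (0.21·3.3/0.13)^(1/0.79) ≈ 8.3174.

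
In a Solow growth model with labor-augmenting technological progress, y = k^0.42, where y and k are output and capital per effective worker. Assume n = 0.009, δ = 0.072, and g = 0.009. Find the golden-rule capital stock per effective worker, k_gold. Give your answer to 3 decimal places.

k_gold ≈ 14.238

n + g + δ = 0.009 + 0.009 + 0.072 = 0.09.
At the golden rule the marginal product of capital equals n+g+δ: 0.42·k^(0.42−1) = 0.09. Solving, k_gold = (0.42/0.09)^(1/0.58) ≈ 14.2384.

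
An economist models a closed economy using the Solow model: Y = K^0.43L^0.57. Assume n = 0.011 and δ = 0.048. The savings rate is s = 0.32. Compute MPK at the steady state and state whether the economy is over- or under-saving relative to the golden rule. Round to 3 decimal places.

under-saving; MPK ≈ 0.079

Break-even investment rate: n + δ = 0.011 + 0.048 = 0.059.
Steady-state k*: s·k^0.43 = 0.059·k gives k* = (0.32/0.059)^(1/0.57) ≈ 19.4197.
MPK = 0.43·19.4197^(-0.57) ≈ 0.0793.
MPK > n+δ = 0.059, so the economy is dynamically efficient (under-saving).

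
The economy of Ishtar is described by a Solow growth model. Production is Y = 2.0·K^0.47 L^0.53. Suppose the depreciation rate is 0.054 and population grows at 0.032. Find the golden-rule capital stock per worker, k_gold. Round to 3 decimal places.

Capital per worker breaks even when investment replaces (n + δ)·k; here n + δ = 0.086.
Maximizing c = f(k) − (n+δ)·k gives f'(k) = n+δ, i.e. 0.47·2.0·k^(0.47−1) = 0.086, so k_gold = (0.47·2.0/0.086)^(1/0.53) ≈ 91.1335.

k_gold ≈ 91.134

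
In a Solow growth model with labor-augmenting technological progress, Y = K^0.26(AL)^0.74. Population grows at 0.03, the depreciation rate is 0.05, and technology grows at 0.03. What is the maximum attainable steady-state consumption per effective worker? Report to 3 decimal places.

c_gold ≈ 1.001

n + g + δ = 0.03 + 0.03 + 0.05 = 0.11.
Maximizing c = f(k) − (n+g+δ)·k gives f'(k) = n+g+δ, i.e. 0.26·k^(0.26−1) = 0.11, so k_gold = (0.26/0.11)^(1/0.74) ≈ 3.1977.
y_gold = 3.1977^0.26 ≈ 1.3529.
c_gold = y_gold − (n+g+δ)·k_gold = 1.3529 − 0.11·3.1977 ≈ 1.0011.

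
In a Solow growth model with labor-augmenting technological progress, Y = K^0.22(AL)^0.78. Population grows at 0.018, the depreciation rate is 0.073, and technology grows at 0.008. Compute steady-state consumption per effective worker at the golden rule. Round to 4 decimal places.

Break-even investment rate: n + g + δ = 0.018 + 0.008 + 0.073 = 0.099.
Setting f'(k) = n+g+δ gives 0.22·k^(0.22−1) = 0.099, hence k_gold = (0.22/0.099)^(1/0.78) ≈ 2.7836.
y_gold = 2.7836^0.22 ≈ 1.2526.
c_gold = y_gold − (n+g+δ)·k_gold = 1.2526 − 0.099·2.7836 ≈ 0.9770.

c_gold ≈ 0.9770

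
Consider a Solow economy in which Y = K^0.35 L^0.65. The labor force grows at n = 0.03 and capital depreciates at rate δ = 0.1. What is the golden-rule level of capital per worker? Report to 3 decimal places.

The effective depreciation rate is n + δ = 0.03 + 0.1 = 0.13.
At the golden rule the marginal product of capital equals n+δ: 0.35·k^(0.35−1) = 0.13. Solving, k_gold = (0.35/0.13)^(1/0.65) ≈ 4.5891.

k_gold ≈ 4.589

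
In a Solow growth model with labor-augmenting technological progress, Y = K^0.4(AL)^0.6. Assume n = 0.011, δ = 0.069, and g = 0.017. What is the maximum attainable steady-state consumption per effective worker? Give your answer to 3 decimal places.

c_gold ≈ 1.543

n + g + δ = 0.011 + 0.017 + 0.069 = 0.097.
Golden rule sets MPK = n+g+δ: 0.4·k^(0.4−1) = 0.097, so k_gold = (0.4/0.097)^(1/0.6) ≈ 10.6043.
y_gold = 10.6043^0.4 ≈ 2.5715.
c_gold = y_gold − (n+g+δ)·k_gold = 2.5715 − 0.097·10.6043 ≈ 1.5429.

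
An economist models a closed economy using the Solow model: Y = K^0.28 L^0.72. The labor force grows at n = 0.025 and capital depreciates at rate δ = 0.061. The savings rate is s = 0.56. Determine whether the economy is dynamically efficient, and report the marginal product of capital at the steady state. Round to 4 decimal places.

dynamically inefficient; MPK ≈ 0.0430

Capital per worker breaks even when investment replaces (n + δ)·k; here n + δ = 0.086.
Steady-state k*: s·k^0.28 = 0.086·k gives k* = (0.56/0.086)^(1/0.72) ≈ 13.4935.
MPK = 0.28·13.4935^(-0.72) ≈ 0.0430.
MPK < n+δ = 0.086, so the economy is dynamically inefficient (over-saving).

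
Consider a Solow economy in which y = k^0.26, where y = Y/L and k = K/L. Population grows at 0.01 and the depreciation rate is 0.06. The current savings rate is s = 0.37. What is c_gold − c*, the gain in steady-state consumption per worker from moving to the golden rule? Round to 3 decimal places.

Δc ≈ 0.043

n + δ = 0.01 + 0.06 = 0.07.
Current steady state (s = 0.37): k* = (0.37/0.07)^(1/0.74) ≈ 9.4878, y* = 9.4878^0.26 ≈ 1.7950, c* = (1−0.37)·1.7950 ≈ 1.1308.
Maximizing c = f(k) − (n+δ)·k gives f'(k) = n+δ, i.e. 0.26·k^(0.26−1) = 0.07, so k_gold = (0.26/0.07)^(1/0.74) ≈ 5.8898.
y_gold = 5.8898^0.26 ≈ 1.5857, c_gold = y_gold − 0.07·k_gold ≈ 1.1734.
Gain: Δc = 1.1734 − 1.1308 ≈ 0.0426.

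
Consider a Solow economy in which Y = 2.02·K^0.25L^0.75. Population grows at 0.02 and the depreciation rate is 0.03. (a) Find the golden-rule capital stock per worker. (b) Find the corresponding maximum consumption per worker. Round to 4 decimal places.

(a) k_gold ≈ 21.8321; (b) c_gold ≈ 3.2748

The effective depreciation rate is n + δ = 0.02 + 0.03 = 0.05.
Setting f'(k) = n+δ gives 0.25·2.02·k^(0.25−1) = 0.05, hence k_gold = (0.25·2.02/0.05)^(1/0.75) ≈ 21.8321.
y_gold = 2.02·21.8321^0.25 ≈ 4.3664; c_gold = y_gold − 0.05·k_gold ≈ 3.2748.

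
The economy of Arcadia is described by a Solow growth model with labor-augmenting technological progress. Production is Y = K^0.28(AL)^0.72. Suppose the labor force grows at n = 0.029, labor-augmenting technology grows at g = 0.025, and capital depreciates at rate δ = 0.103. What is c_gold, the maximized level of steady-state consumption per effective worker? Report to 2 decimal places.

The effective depreciation rate is n + g + δ = 0.029 + 0.025 + 0.103 = 0.157.
At the golden rule the marginal product of capital equals n+g+δ: 0.28·k^(0.28−1) = 0.157. Solving, k_gold = (0.28/0.157)^(1/0.72) ≈ 2.2334.
y_gold = 2.2334^0.28 ≈ 1.2523.
c_gold = y_gold − (n+g+δ)·k_gold = 1.2523 − 0.157·2.2334 ≈ 0.9017.

c_gold ≈ 0.90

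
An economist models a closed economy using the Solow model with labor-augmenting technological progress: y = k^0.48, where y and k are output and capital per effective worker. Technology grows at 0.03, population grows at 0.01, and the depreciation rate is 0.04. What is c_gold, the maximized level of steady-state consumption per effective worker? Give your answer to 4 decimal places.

n + g + δ = 0.01 + 0.03 + 0.04 = 0.08.
Golden rule sets MPK = n+g+δ: 0.48·k^(0.48−1) = 0.08, so k_gold = (0.48/0.08)^(1/0.52) ≈ 31.3650.
y_gold = 31.3650^0.48 ≈ 5.2275.
c_gold = y_gold − (n+g+δ)·k_gold = 5.2275 − 0.08·31.3650 ≈ 2.7183.

c_gold ≈ 2.7183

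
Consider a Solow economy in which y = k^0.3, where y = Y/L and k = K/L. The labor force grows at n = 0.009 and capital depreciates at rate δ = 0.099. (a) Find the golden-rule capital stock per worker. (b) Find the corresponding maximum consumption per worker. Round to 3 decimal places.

(a) k_gold ≈ 4.304; (b) c_gold ≈ 1.085

n + δ = 0.009 + 0.099 = 0.108.
Maximizing c = f(k) − (n+δ)·k gives f'(k) = n+δ, i.e. 0.3·k^(0.3−1) = 0.108, so k_gold = (0.3/0.108)^(1/0.7) ≈ 4.3038.
y_gold = 4.3038^0.3 ≈ 1.5494; c_gold = y_gold − 0.108·k_gold ≈ 1.0846.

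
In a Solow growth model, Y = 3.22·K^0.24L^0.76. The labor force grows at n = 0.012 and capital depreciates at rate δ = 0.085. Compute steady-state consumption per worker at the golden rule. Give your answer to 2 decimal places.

n + δ = 0.012 + 0.085 = 0.097.
Golden rule sets MPK = n+δ: 0.24·3.22·k^(0.24−1) = 0.097, so k_gold = (0.24·3.22/0.097)^(1/0.76) ≈ 15.3432.
y_gold = 3.22·15.3432^0.24 ≈ 6.2012.
c_gold = y_gold − (n+δ)·k_gold = 6.2012 − 0.097·15.3432 ≈ 4.7129.

c_gold ≈ 4.71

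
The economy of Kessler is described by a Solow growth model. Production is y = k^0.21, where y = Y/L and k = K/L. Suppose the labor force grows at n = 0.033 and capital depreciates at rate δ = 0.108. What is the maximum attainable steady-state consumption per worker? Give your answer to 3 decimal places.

The effective depreciation rate is n + δ = 0.033 + 0.108 = 0.141.
Maximizing c = f(k) − (n+δ)·k gives f'(k) = n+δ, i.e. 0.21·k^(0.21−1) = 0.141, so k_gold = (0.21/0.141)^(1/0.79) ≈ 1.6557.
y_gold = 1.6557^0.21 ≈ 1.1117.
c_gold = y_gold − (n+δ)·k_gold = 1.1117 − 0.141·1.6557 ≈ 0.8782.

c_gold ≈ 0.878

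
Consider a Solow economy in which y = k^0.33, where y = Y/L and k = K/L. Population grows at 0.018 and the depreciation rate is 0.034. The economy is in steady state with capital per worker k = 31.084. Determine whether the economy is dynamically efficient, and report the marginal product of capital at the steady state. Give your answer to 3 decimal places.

dynamically inefficient; MPK ≈ 0.033

The effective depreciation rate is n + δ = 0.018 + 0.034 = 0.052.
MPK = 0.33·k^(0.33−1) = 0.33·31.084^(-0.67) ≈ 0.0330.
MPK < 0.052, so the economy is dynamically inefficient (over-saving).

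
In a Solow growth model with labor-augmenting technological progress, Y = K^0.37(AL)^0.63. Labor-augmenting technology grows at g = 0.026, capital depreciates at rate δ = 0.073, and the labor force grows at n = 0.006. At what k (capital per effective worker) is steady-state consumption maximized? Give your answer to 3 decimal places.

k_gold ≈ 7.384

Break-even investment rate: n + g + δ = 0.006 + 0.026 + 0.073 = 0.105.
At the golden rule the marginal product of capital equals n+g+δ: 0.37·k^(0.37−1) = 0.105. Solving, k_gold = (0.37/0.105)^(1/0.63) ≈ 7.3837.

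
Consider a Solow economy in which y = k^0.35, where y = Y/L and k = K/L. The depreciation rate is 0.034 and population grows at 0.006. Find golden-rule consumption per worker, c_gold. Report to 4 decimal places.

n + δ = 0.006 + 0.034 = 0.04.
Maximizing c = f(k) − (n+δ)·k gives f'(k) = n+δ, i.e. 0.35·k^(0.35−1) = 0.04, so k_gold = (0.35/0.04)^(1/0.65) ≈ 28.1348.
y_gold = 28.1348^0.35 ≈ 3.2154.
c_gold = y_gold − (n+δ)·k_gold = 3.2154 − 0.04·28.1348 ≈ 2.0900.

c_gold ≈ 2.0900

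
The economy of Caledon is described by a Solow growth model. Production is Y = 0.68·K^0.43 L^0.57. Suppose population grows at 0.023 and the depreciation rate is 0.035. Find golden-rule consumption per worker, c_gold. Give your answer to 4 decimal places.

c_gold ≈ 1.3133

Capital per worker breaks even when investment replaces (n + δ)·k; here n + δ = 0.058.
At the golden rule the marginal product of capital equals n+δ: 0.43·0.68·k^(0.43−1) = 0.058. Solving, k_gold = (0.43·0.68/0.058)^(1/0.57) ≈ 17.0822.
y_gold = 0.68·17.0822^0.43 ≈ 2.3041.
c_gold = y_gold − (n+δ)·k_gold = 2.3041 − 0.058·17.0822 ≈ 1.3133.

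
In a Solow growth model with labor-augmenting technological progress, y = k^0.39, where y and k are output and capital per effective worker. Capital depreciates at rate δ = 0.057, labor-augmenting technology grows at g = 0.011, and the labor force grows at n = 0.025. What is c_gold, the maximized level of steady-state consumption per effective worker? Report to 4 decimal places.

c_gold ≈ 1.5254

n + g + δ = 0.025 + 0.011 + 0.057 = 0.093.
Golden rule sets MPK = n+g+δ: 0.39·k^(0.39−1) = 0.093, so k_gold = (0.39/0.093)^(1/0.61) ≈ 10.4864.
y_gold = 10.4864^0.39 ≈ 2.5006.
c_gold = y_gold − (n+g+δ)·k_gold = 2.5006 − 0.093·10.4864 ≈ 1.5254.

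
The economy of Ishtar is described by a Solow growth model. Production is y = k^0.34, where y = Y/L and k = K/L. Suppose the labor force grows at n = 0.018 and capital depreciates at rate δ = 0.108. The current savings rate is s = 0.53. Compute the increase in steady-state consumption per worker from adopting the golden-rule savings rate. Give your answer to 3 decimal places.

Δc ≈ 0.115

Capital per worker breaks even when investment replaces (n + δ)·k; here n + δ = 0.126.
Current steady state (s = 0.53): k* = (0.53/0.126)^(1/0.66) ≈ 8.8168, y* = 8.8168^0.34 ≈ 2.0961, c* = (1−0.53)·2.0961 ≈ 0.9852.
At the golden rule the marginal product of capital equals n+δ: 0.34·k^(0.34−1) = 0.126. Solving, k_gold = (0.34/0.126)^(1/0.66) ≈ 4.4998.
y_gold = 4.4998^0.34 ≈ 1.6676, c_gold = y_gold − 0.126·k_gold ≈ 1.1006.
Gain: Δc = 1.1006 − 0.9852 ≈ 0.1154.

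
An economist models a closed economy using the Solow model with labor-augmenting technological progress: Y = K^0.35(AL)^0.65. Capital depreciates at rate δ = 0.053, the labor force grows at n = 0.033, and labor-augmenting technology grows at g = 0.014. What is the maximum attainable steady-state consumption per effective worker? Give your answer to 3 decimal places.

Break-even investment rate: n + g + δ = 0.033 + 0.014 + 0.053 = 0.1.
Golden rule sets MPK = n+g+δ: 0.35·k^(0.35−1) = 0.1, so k_gold = (0.35/0.1)^(1/0.65) ≈ 6.8711.
y_gold = 6.8711^0.35 ≈ 1.9632.
c_gold = y_gold − (n+g+δ)·k_gold = 1.9632 − 0.1·6.8711 ≈ 1.2761.

c_gold ≈ 1.276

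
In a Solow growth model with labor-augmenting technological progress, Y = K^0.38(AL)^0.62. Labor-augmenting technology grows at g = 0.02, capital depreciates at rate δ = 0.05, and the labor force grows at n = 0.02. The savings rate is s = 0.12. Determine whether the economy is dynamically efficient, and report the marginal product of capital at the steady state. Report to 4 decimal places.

dynamically efficient; MPK ≈ 0.2850

Capital per effective worker breaks even when investment replaces (n + g + δ)·k; here n + g + δ = 0.09.
Steady-state k*: s·k^0.38 = 0.09·k gives k* = (0.12/0.09)^(1/0.62) ≈ 1.5904.
MPK = 0.38·1.5904^(-0.62) ≈ 0.2850.
MPK > n+g+δ = 0.09, so the economy is dynamically efficient (under-saving).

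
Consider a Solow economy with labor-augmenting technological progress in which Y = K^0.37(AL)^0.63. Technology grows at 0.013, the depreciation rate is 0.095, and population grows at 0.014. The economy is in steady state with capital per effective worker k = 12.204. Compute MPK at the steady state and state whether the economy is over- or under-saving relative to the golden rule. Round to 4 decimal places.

The effective depreciation rate is n + g + δ = 0.014 + 0.013 + 0.095 = 0.122.
MPK = 0.37·k^(0.37−1) = 0.37·12.204^(-0.63) ≈ 0.0765.
MPK < 0.122, so the economy is dynamically inefficient (over-saving).

over-saving; MPK ≈ 0.0765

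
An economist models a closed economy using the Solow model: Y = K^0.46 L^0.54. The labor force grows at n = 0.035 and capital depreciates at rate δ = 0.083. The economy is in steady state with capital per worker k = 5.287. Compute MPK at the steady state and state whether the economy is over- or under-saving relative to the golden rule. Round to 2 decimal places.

Capital per worker breaks even when investment replaces (n + δ)·k; here n + δ = 0.118.
MPK = 0.46·k^(0.46−1) = 0.46·5.287^(-0.54) ≈ 0.1872.
MPK > 0.118, so the economy is dynamically efficient (under-saving).

under-saving; MPK ≈ 0.19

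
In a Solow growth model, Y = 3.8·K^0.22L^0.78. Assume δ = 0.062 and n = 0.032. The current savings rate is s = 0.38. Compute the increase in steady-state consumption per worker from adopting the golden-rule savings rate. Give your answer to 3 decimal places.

Δc ≈ 0.399

Break-even investment rate: n + δ = 0.032 + 0.062 = 0.094.
Current steady state (s = 0.38): k* = (0.38·3.8/0.094)^(1/0.78) ≈ 33.1953, y* = 3.8·33.1953^0.22 ≈ 8.2115, c* = (1−0.38)·8.2115 ≈ 5.0911.
Setting f'(k) = n+δ gives 0.22·3.8·k^(0.22−1) = 0.094, hence k_gold = (0.22·3.8/0.094)^(1/0.78) ≈ 16.4728.
y_gold = 3.8·16.4728^0.22 ≈ 7.0384, c_gold = y_gold − 0.094·k_gold ≈ 5.4899.
Gain: Δc = 5.4899 − 5.0911 ≈ 0.3988.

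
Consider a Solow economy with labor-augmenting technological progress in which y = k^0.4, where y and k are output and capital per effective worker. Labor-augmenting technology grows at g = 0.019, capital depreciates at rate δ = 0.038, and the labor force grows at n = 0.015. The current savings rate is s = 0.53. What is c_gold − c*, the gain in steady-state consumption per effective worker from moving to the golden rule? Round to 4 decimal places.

Δc ≈ 0.1035

Capital per effective worker breaks even when investment replaces (n + g + δ)·k; here n + g + δ = 0.072.
Current steady state (s = 0.53): k* = (0.53/0.072)^(1/0.6) ≈ 27.8552, y* = 27.8552^0.4 ≈ 3.7841, c* = (1−0.53)·3.7841 ≈ 1.7785.
Setting f'(k) = n+g+δ gives 0.4·k^(0.4−1) = 0.072, hence k_gold = (0.4/0.072)^(1/0.6) ≈ 17.4266.
y_gold = 17.4266^0.4 ≈ 3.1368, c_gold = y_gold − 0.072·k_gold ≈ 1.8821.
Gain: Δc = 1.8821 − 1.7785 ≈ 0.1035.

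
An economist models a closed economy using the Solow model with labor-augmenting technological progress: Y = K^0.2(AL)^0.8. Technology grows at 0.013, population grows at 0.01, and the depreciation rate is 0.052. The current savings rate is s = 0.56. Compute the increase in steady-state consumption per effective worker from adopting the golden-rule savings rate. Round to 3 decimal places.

Δc ≈ 0.295

Break-even investment rate: n + g + δ = 0.01 + 0.013 + 0.052 = 0.075.
Current steady state (s = 0.56): k* = (0.56/0.075)^(1/0.8) ≈ 12.3427, y* = 12.3427^0.2 ≈ 1.6530, c* = (1−0.56)·1.6530 ≈ 0.7273.
At the golden rule the marginal product of capital equals n+g+δ: 0.2·k^(0.2−1) = 0.075. Solving, k_gold = (0.2/0.075)^(1/0.8) ≈ 3.4077.
y_gold = 3.4077^0.2 ≈ 1.2779, c_gold = y_gold − 0.075·k_gold ≈ 1.0223.
Gain: Δc = 1.0223 − 0.7273 ≈ 0.2950.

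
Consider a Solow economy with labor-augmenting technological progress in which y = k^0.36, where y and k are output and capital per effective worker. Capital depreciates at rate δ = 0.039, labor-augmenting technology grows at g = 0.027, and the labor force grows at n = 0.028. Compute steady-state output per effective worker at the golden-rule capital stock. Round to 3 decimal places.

n + g + δ = 0.028 + 0.027 + 0.039 = 0.094.
At the golden rule the marginal product of capital equals n+g+δ: 0.36·k^(0.36−1) = 0.094. Solving, k_gold = (0.36/0.094)^(1/0.64) ≈ 8.1510.
Output: y_gold = k_gold^0.36 = 8.1510^0.36 ≈ 2.1283.

y_gold ≈ 2.128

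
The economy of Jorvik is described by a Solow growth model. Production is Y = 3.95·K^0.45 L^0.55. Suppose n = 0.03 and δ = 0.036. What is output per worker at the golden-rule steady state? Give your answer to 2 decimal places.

n + δ = 0.03 + 0.036 = 0.066.
Maximizing c = f(k) − (n+δ)·k gives f'(k) = n+δ, i.e. 0.45·3.95·k^(0.45−1) = 0.066, so k_gold = (0.45·3.95/0.066)^(1/0.55) ≈ 398.5502.
Output: y_gold = 3.95·k_gold^0.45 = 3.95·398.5502^0.45 ≈ 58.4540.

y_gold ≈ 58.45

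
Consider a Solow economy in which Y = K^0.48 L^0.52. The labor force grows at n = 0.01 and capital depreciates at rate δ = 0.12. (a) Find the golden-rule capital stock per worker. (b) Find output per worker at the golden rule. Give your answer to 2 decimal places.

(a) k_gold ≈ 12.33; (b) y_gold ≈ 3.34

n + δ = 0.01 + 0.12 = 0.13.
Maximizing c = f(k) − (n+δ)·k gives f'(k) = n+δ, i.e. 0.48·k^(0.48−1) = 0.13, so k_gold = (0.48/0.13)^(1/0.52) ≈ 12.3298.
y_gold = 12.3298^0.48 ≈ 3.3393.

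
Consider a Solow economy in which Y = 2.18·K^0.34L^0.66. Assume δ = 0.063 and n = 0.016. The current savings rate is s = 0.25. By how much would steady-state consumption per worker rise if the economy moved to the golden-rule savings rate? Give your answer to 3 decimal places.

Capital per worker breaks even when investment replaces (n + δ)·k; here n + δ = 0.079.
Current steady state (s = 0.25): k* = (0.25·2.18/0.079)^(1/0.66) ≈ 18.6579, y* = 2.18·18.6579^0.34 ≈ 5.8959, c* = (1−0.25)·5.8959 ≈ 4.4219.
Setting f'(k) = n+δ gives 0.34·2.18·k^(0.34−1) = 0.079, hence k_gold = (0.34·2.18/0.079)^(1/0.66) ≈ 29.7300.
y_gold = 2.18·29.7300^0.34 ≈ 6.9078, c_gold = y_gold − 0.079·k_gold ≈ 4.5592.
Gain: Δc = 4.5592 − 4.4219 ≈ 0.1373.

Δc ≈ 0.137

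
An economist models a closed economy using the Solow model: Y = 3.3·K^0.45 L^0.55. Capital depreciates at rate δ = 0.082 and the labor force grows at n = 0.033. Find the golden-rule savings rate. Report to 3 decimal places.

Break-even investment rate: n + δ = 0.033 + 0.082 = 0.115.
At the golden rule MPK = n+δ, and in any Cobb-Douglas steady state s = (n+δ)·k/y = MPK·k/y = capital's share 0.45.

s_gold = 0.450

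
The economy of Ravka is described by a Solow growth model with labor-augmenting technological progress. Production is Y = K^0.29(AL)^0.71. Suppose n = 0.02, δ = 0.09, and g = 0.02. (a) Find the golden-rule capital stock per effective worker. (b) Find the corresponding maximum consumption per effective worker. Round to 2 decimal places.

(a) k_gold ≈ 3.10; (b) c_gold ≈ 0.99

The effective depreciation rate is n + g + δ = 0.02 + 0.02 + 0.09 = 0.13.
Golden rule sets MPK = n+g+δ: 0.29·k^(0.29−1) = 0.13, so k_gold = (0.29/0.13)^(1/0.71) ≈ 3.0959.
y_gold = 3.0959^0.29 ≈ 1.3878; c_gold = y_gold − 0.13·k_gold ≈ 0.9853.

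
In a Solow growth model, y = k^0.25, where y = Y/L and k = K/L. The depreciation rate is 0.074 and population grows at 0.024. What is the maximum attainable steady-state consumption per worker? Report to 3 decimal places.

Break-even investment rate: n + δ = 0.024 + 0.074 = 0.098.
Golden rule sets MPK = n+δ: 0.25·k^(0.25−1) = 0.098, so k_gold = (0.25/0.098)^(1/0.75) ≈ 3.4857.
y_gold = 3.4857^0.25 ≈ 1.3664.
c_gold = y_gold − (n+δ)·k_gold = 1.3664 − 0.098·3.4857 ≈ 1.0248.

c_gold ≈ 1.025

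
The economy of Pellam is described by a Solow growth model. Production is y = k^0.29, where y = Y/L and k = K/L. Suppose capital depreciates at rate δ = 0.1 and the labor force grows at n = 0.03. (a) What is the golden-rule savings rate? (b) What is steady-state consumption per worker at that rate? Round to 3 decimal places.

Break-even investment rate: n + δ = 0.03 + 0.1 = 0.13.
For Cobb-Douglas, s_gold equals capital's share: s_gold = 0.29.
Maximizing c = f(k) − (n+δ)·k gives f'(k) = n+δ, i.e. 0.29·k^(0.29−1) = 0.13, so k_gold = (0.29/0.13)^(1/0.71) ≈ 3.0959.
y_gold = 3.0959^0.29 ≈ 1.3878; c_gold = (1−0.29)·y_gold ≈ 0.9853.

(a) s_gold = 0.290; (b) c_gold ≈ 0.985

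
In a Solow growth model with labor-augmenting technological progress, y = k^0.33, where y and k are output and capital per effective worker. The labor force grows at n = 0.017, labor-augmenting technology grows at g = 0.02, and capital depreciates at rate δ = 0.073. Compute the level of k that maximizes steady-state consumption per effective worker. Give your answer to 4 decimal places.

n + g + δ = 0.017 + 0.02 + 0.073 = 0.11.
At the golden rule the marginal product of capital equals n+g+δ: 0.33·k^(0.33−1) = 0.11. Solving, k_gold = (0.33/0.11)^(1/0.67) ≈ 5.1537.

k_gold ≈ 5.1537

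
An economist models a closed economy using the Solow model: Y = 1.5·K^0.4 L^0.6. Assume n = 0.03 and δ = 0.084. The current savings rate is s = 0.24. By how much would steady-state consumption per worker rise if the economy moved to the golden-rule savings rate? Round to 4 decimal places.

Capital per worker breaks even when investment replaces (n + δ)·k; here n + δ = 0.114.
Current steady state (s = 0.24): k* = (0.24·1.5/0.114)^(1/0.6) ≈ 6.7972, y* = 1.5·6.7972^0.4 ≈ 3.2287, c* = (1−0.24)·3.2287 ≈ 2.4538.
At the golden rule the marginal product of capital equals n+δ: 0.4·1.5·k^(0.4−1) = 0.114. Solving, k_gold = (0.4·1.5/0.114)^(1/0.6) ≈ 15.9249.
y_gold = 1.5·15.9249^0.4 ≈ 4.5386, c_gold = y_gold − 0.114·k_gold ≈ 2.7232.
Gain: Δc = 2.7232 − 2.4538 ≈ 0.2694.

Δc ≈ 0.2694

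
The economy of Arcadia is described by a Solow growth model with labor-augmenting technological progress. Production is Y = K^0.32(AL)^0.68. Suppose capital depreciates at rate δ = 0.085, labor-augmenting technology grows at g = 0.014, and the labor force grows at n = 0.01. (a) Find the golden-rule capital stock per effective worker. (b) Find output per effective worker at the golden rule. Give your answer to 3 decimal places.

The effective depreciation rate is n + g + δ = 0.01 + 0.014 + 0.085 = 0.109.
At the golden rule the marginal product of capital equals n+g+δ: 0.32·k^(0.32−1) = 0.109. Solving, k_gold = (0.32/0.109)^(1/0.68) ≈ 4.8734.
y_gold = 4.8734^0.32 ≈ 1.6600.

(a) k_gold ≈ 4.873; (b) y_gold ≈ 1.660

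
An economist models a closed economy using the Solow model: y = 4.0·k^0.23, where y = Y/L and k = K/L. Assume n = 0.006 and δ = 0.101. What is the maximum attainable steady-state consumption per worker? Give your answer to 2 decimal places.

c_gold ≈ 5.86

The effective depreciation rate is n + δ = 0.006 + 0.101 = 0.107.
Golden rule sets MPK = n+δ: 0.23·4.0·k^(0.23−1) = 0.107, so k_gold = (0.23·4.0/0.107)^(1/0.77) ≈ 16.3498.
y_gold = 4.0·16.3498^0.23 ≈ 7.6062.
c_gold = y_gold − (n+δ)·k_gold = 7.6062 − 0.107·16.3498 ≈ 5.8568.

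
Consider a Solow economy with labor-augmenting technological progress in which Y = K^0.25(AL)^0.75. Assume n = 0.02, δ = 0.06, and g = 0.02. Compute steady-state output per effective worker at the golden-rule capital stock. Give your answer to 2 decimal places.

Capital per effective worker breaks even when investment replaces (n + g + δ)·k; here n + g + δ = 0.1.
At the golden rule the marginal product of capital equals n+g+δ: 0.25·k^(0.25−1) = 0.1. Solving, k_gold = (0.25/0.1)^(1/0.75) ≈ 3.3930.
Output: y_gold = k_gold^0.25 = 3.3930^0.25 ≈ 1.3572.

y_gold ≈ 1.36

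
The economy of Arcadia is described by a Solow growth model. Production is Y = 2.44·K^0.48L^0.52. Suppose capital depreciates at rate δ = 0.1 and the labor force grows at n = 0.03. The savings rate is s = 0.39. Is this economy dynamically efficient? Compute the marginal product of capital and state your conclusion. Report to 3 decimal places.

dynamically efficient; MPK ≈ 0.160

Break-even investment rate: n + δ = 0.03 + 0.1 = 0.13.
Steady-state k*: s·A·k^0.48 = 0.13·k gives k* = (0.39·2.44/0.13)^(1/0.52) ≈ 45.9750.
MPK = 0.48·2.44·45.9750^(-0.52) ≈ 0.1600.
MPK > n+δ = 0.13, so the economy is dynamically efficient (under-saving).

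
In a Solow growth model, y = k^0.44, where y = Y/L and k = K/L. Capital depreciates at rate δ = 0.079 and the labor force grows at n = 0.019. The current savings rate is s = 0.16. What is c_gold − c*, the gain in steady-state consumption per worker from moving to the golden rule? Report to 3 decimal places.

Δc ≈ 0.588

n + δ = 0.019 + 0.079 = 0.098.
Current steady state (s = 0.16): k* = (0.16/0.098)^(1/0.56) ≈ 2.3998, y* = 2.3998^0.44 ≈ 1.4699, c* = (1−0.16)·1.4699 ≈ 1.2347.
Golden rule sets MPK = n+δ: 0.44·k^(0.44−1) = 0.098, so k_gold = (0.44/0.098)^(1/0.56) ≈ 14.6114.
y_gold = 14.6114^0.44 ≈ 3.2543, c_gold = y_gold − 0.098·k_gold ≈ 1.8224.
Gain: Δc = 1.8224 − 1.2347 ≈ 0.5878.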